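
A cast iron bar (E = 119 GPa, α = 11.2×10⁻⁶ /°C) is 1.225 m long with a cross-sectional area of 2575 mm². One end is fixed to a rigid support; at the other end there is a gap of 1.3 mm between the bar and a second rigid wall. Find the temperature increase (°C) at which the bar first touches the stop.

ΔT ≈ 94.8 °C

The gap closes when αΔT L = 1.3 mm, since the bar is still unstressed at that instant.
ΔT = 1.3 / (11.2×10⁻⁶ × 1225) = 94.75 °C.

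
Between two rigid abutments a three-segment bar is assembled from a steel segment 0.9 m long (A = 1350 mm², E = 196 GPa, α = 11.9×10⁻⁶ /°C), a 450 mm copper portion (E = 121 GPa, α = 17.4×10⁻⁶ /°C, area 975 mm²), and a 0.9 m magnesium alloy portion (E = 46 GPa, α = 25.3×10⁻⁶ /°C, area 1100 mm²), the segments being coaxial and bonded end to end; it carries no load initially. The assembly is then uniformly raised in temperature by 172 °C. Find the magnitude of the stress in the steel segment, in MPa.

σ ≈ 211 MPa (compressive)

Free thermal expansion of the whole bar: Σ αᵢΔT Lᵢ = 11.9×10⁻⁶×172×900 + 17.4×10⁻⁶×172×450 + 25.3×10⁻⁶×172×900 = 7.105 mm.
The rigid supports impose zero overall length change; the single axial force P common to all segments must satisfy P Σ Lᵢ/(AᵢEᵢ) = δ_free.
The series flexibility is Σ Lᵢ/(AᵢEᵢ) = 900/(1350×196×10³) + 450/(975×121×10³) + 900/(1100×46×10³) = 2.5×10⁻⁵ mm/N.
Hence P = δ_free / Σ(L/AE) = 7.105/2.5×10⁻⁵ = 284.2 kN (compressive).
σ_{steel} = P / A = 284200 / 1350 = 210.5 MPa.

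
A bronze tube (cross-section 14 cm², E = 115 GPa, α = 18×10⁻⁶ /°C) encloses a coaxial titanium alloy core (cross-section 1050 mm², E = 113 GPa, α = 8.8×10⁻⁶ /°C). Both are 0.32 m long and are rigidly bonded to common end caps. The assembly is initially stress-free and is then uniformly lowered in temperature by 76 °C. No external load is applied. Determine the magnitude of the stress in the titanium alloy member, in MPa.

σ ≈ 45.5 MPa (compressive)

Equilibrium of a rigid end plate with no external load gives equal and opposite internal forces ±P in the two members. Since α_{bronze} > α_{titanium alloy}, cooling drives the bronze into tension and the titanium alloy into compression.
Compatibility of the two members (thermal + elastic change equal): (α₁ − α₂)ΔT = P·[1/(A₁E₁) + 1/(A₂E₂)].
|α₁ − α₂|·ΔT = 9.2×10⁻⁶ × 76 = 0.0006992.
1/(A₁E₁) + 1/(A₂E₂) = 1/(1400×115×10³) + 1/(1050×113×10³) = 1.464×10⁻⁸ N⁻¹.
P = 0.0006992 / 1.464×10⁻⁸ = 47760 N = 47.76 kN.
σ_{titanium alloy} = P/A₂ = 47760/1050 = 45.49 MPa, compressive.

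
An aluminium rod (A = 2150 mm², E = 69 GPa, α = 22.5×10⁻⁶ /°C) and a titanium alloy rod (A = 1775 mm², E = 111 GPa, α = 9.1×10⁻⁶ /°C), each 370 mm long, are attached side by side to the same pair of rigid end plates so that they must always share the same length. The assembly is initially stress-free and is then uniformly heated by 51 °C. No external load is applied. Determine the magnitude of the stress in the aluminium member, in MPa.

σ ≈ 26.9 MPa (compressive)

Equilibrium of a rigid end plate with no external load gives equal and opposite internal forces ±P in the two members. Since α_{aluminium} > α_{titanium alloy}, heating drives the aluminium into compression and the titanium alloy into tension.
Compatibility of the two members (thermal + elastic change equal): (α₁ − α₂)ΔT = P·[1/(A₁E₁) + 1/(A₂E₂)].
|α₁ − α₂|·ΔT = 13.4×10⁻⁶ × 51 = 0.0006834.
1/(A₁E₁) + 1/(A₂E₂) = 1/(2150×69×10³) + 1/(1775×111×10³) = 1.182×10⁻⁸ N⁻¹.
So P = 0.0006834 / 1.182×10⁻⁸ = 57.84 kN.
σ_{aluminium} = P/A₁ = 57840/2150 = 26.9 MPa, compressive.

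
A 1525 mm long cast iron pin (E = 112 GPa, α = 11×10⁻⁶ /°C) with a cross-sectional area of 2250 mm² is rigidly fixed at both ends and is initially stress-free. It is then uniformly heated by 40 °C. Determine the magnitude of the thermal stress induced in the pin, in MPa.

Because both ends are immovable the net strain is zero, and the suppressed thermal strain is αΔT = 11×10⁻⁶ × 40 = 440×10⁻⁶.
σ = EαΔT = 112×10³ × 11×10⁻⁶ × 40 = 49.28 MPa (compressive; the pin is trying to expand).

σ ≈ 49.3 MPa (compressive)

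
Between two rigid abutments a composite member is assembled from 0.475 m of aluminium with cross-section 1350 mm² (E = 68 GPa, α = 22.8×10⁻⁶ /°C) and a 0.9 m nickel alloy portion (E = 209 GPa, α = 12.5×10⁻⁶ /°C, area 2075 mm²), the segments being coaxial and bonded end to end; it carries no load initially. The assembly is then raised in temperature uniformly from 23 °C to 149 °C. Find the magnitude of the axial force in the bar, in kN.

Free thermal expansion of the whole bar: Σ αᵢΔT Lᵢ = 22.8×10⁻⁶×126×475 + 12.5×10⁻⁶×126×900 = 2.782 mm.
The rigid supports impose zero overall length change; the single axial force P common to all segments must satisfy P Σ Lᵢ/(AᵢEᵢ) = δ_free.
The series flexibility is Σ Lᵢ/(AᵢEᵢ) = 475/(1350×68×10³) + 900/(2075×209×10³) = 7.25×10⁻⁶ mm/N.
Hence P = δ_free / Σ(L/AE) = 2.782/7.25×10⁻⁶ = 383.8 kN (compressive).

P ≈ 384 kN (compressive)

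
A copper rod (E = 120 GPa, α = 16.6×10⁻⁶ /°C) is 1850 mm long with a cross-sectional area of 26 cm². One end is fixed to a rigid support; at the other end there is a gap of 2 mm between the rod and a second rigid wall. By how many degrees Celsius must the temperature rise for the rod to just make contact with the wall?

ΔT ≈ 65.1 °C

The gap closes when αΔT L = 2 mm, since the rod is still unstressed at that instant.
ΔT = 2 / (16.6×10⁻⁶ × 1850) = 65.13 °C.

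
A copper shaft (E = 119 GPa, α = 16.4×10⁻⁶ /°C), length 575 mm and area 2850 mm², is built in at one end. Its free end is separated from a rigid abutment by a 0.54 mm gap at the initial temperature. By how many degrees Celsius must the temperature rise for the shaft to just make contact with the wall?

Contact occurs when the free expansion equals the gap: αΔT L = 0.54 mm.
So ΔT = g/(αL) = 0.54/(16.4×10⁻⁶ × 575) = 57.26 °C.

ΔT ≈ 57.3 °C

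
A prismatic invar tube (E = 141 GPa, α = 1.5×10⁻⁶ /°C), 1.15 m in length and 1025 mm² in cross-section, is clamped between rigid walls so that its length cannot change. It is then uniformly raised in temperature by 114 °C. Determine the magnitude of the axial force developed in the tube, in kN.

With zero net strain, σ = E·αΔT = 141 GPa × 1.5×10⁻⁶ × 114 = 24.11 MPa.
Then P = σA = 24.11 × 1025 mm² = 24.71 kN, compressive.

P ≈ 24.7 kN (compressive)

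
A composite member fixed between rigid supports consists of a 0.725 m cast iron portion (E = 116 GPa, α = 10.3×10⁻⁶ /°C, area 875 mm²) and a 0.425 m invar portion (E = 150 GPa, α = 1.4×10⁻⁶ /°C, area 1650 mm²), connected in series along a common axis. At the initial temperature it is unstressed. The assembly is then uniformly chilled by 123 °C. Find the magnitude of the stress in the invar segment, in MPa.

With the walls removed the bar would change length by δ_free = Σ αᵢΔT Lᵢ = 10.3×10⁻⁶×123×725 + 1.4×10⁻⁶×123×425 = 0.9917 mm.
Since the ends are fixed, an axial force P builds up, equal in every segment, with P · Σ Lᵢ/(AᵢEᵢ) = δ_free.
The series flexibility is Σ Lᵢ/(AᵢEᵢ) = 725/(875×116×10³) + 425/(1650×150×10³) = 8.86×10⁻⁶ mm/N.
P = 0.9917 / 8.86×10⁻⁶ = 111900 N = 111.9 kN, tensile.
σ_{invar} = P / A = 111900 / 1650 = 67.84 MPa.

σ ≈ 67.8 MPa (tensile)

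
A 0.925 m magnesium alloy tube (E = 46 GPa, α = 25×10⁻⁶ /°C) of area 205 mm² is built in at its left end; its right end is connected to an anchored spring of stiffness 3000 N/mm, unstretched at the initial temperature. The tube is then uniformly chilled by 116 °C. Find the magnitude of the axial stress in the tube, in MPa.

σ ≈ 30.3 MPa (tensile)

The unrestrained thermal change is αΔT L = 25×10⁻⁶ × 116 × 925 = 2.682 mm.
With a force P in the spring, the elastic change of the tube is PL/(AE) and that of the spring is P/k; compatibility requires their sum to equal δ_free.
P [ L/(AE) + 1/k ] = δ_free → P [ 925/(205×46×10³) + 1/(3000) ] = 2.682.
P = 2.682 / 0.0004314 = 6218 N.
σ = P/A = 6218/205 = 30.33 MPa.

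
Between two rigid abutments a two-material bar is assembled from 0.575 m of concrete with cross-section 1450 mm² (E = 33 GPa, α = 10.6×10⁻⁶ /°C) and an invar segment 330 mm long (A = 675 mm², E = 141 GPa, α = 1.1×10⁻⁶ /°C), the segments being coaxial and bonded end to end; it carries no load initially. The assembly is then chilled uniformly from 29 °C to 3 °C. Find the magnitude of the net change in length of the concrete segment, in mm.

Free thermal contraction of the whole bar: Σ αᵢΔT Lᵢ = 10.6×10⁻⁶×26×575 + 1.1×10⁻⁶×26×330 = 0.1679 mm.
Since the ends are fixed, an axial force P builds up, equal in every segment, with P · Σ Lᵢ/(AᵢEᵢ) = δ_free.
The series flexibility is Σ Lᵢ/(AᵢEᵢ) = 575/(1450×33×10³) + 330/(675×141×10³) = 1.548×10⁻⁵ mm/N.
So P = 0.1679 / 1.548×10⁻⁵ = 10.84 kN, tensile.
For the concrete segment, free thermal change = 10.6×10⁻⁶×26×575 = 0.1585 mm and elastic change from P = 10840×575/(1450×33×10³) = 0.1303 mm; these oppose, so the net change is 0.0282 mm (segment shortens).

|ΔL| ≈ 0.0282 mm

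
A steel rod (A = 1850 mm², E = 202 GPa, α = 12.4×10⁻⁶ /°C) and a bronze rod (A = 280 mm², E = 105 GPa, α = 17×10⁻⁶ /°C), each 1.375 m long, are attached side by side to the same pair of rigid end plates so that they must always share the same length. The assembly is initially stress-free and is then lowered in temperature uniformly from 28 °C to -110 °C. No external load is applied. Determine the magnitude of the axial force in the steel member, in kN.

Both members must finish at the same length. With the larger α, the bronze tends to over-contract; the plates restrain it, putting the bronze in tension and the steel in compression. With no external load the two internal forces are equal and opposite, magnitude P.
Compatibility of the two members (thermal + elastic change equal): (α₁ − α₂)ΔT = P·[1/(A₁E₁) + 1/(A₂E₂)].
|α₁ − α₂|·ΔT = 4.6×10⁻⁶ × 138 = 0.0006348.
1/(A₁E₁) + 1/(A₂E₂) = 1/(1850×202×10³) + 1/(280×105×10³) = 3.669×10⁻⁸ N⁻¹.
So P = 0.0006348 / 3.669×10⁻⁸ = 17.3 kN.

P ≈ 17.3 kN (compressive in the steel)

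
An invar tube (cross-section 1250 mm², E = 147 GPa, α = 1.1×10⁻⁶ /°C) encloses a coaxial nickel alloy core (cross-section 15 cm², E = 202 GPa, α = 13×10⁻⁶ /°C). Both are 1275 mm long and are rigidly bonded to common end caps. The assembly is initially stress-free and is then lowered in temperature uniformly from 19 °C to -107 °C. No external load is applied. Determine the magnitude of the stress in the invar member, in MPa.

σ ≈ 137 MPa (compressive)

The nickel alloy has the larger α, so on cooling it would change length more than the invar if both were free. The rigid plates force a common final length, so the nickel alloy is put into tension and the invar into compression, with equal and opposite forces P (no external load).
Equating the net (thermal + elastic) strains gives |α₁ − α₂|·ΔT = P·[1/(A₁E₁) + 1/(A₂E₂)].
|α₁ − α₂|·ΔT = 11.9×10⁻⁶ × 126 = 0.001499.
1/(A₁E₁) + 1/(A₂E₂) = 1/(1250×147×10³) + 1/(1500×202×10³) = 8.743×10⁻⁹ N⁻¹.
So P = 0.001499 / 8.743×10⁻⁹ = 171.5 kN.
σ_{invar} = P/A₁ = 171500/1250 = 137.2 MPa, compressive.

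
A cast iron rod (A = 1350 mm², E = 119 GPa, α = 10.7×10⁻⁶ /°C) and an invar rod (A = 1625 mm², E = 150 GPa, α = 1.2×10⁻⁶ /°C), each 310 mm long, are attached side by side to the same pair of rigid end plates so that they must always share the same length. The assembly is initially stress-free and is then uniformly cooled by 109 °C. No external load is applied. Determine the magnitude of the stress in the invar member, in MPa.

The cast iron has the larger α, so on cooling it would change length more than the invar if both were free. The rigid plates force a common final length, so the cast iron is put into tension and the invar into compression, with equal and opposite forces P (no external load).
Equating the net (thermal + elastic) strains gives |α₁ − α₂|·ΔT = P·[1/(A₁E₁) + 1/(A₂E₂)].
|α₁ − α₂|·ΔT = 9.5×10⁻⁶ × 109 = 0.001035.
1/(A₁E₁) + 1/(A₂E₂) = 1/(1350×119×10³) + 1/(1625×150×10³) = 1.033×10⁻⁸ N⁻¹.
P = 0.001035 / 1.033×10⁻⁸ = 100300 N = 100.3 kN.
σ_{invar} = P/A₂ = 100300/1625 = 61.7 MPa, compressive.

σ ≈ 61.7 MPa (compressive)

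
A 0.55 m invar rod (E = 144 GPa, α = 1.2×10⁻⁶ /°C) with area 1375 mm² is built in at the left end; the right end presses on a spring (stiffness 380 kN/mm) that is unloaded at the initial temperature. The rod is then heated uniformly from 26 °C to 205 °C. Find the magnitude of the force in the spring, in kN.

The unrestrained thermal change is αΔT L = 1.2×10⁻⁶ × 179 × 550 = 0.1181 mm.
With a force P in the spring, the elastic change of the rod is PL/(AE) and that of the spring is P/k; compatibility requires their sum to equal δ_free.
So P = δ_free / [L/(AE) + 1/k] = 0.1181 / [ 550/(1375×144×10³) + 1/(380×10³) ].
P = 0.1181 / 5.409×10⁻⁶ = 21840 N.

P ≈ 21.8 kN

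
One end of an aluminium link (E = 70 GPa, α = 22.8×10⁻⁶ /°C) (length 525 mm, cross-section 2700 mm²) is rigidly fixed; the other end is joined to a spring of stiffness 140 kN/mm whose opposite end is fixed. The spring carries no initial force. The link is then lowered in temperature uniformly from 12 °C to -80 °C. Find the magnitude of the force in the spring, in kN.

P ≈ 111 kN

Free thermal contraction: δ_free = αΔT L = 22.8×10⁻⁶ × 92 × 525 = 1.101 mm.
With a force P in the spring, the elastic change of the link is PL/(AE) and that of the spring is P/k; compatibility requires their sum to equal δ_free.
P [ L/(AE) + 1/k ] = δ_free → P [ 525/(2700×70×10³) + 1/(140×10³) ] = 1.101.
P = 1.101 / 9.921×10⁻⁶ = 111000 N.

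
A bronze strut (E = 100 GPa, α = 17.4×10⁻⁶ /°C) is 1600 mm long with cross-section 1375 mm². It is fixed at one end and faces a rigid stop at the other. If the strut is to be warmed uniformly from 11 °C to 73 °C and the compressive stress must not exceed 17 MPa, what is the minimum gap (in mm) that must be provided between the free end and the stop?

With no wall the strut would lengthen by αΔT L = 17.4×10⁻⁶ × 62 × 1600 = 1.726 mm.
A stress of 17 MPa corresponds to the wall pushing the strut back by σL/E = 17×1600/(100×10³) = 0.272 mm.
So the gap has to take up the difference, g_min = δ_free − σL/E = 1.726 − 0.272 = 1.454 mm.

g ≈ 1.45 mm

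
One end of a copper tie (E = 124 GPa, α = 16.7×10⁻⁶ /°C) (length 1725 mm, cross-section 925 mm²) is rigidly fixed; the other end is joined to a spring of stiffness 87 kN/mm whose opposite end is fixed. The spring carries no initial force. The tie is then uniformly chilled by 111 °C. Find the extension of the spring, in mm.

δ ≈ 1.39 mm

Free thermal contraction: δ_free = αΔT L = 16.7×10⁻⁶ × 111 × 1725 = 3.198 mm.
Let P be the tensile force in the spring. The tie extends elastically by PL/(AE) and the spring stretches by P/k; together these equal δ_free.
P [ L/(AE) + 1/k ] = δ_free → P [ 1725/(925×124×10³) + 1/(87×10³) ] = 3.198.
P = 3.198 / 2.653×10⁻⁵ = 120500 N.
Spring extension = P/k = 120500/(87×10³) = 1.385 mm.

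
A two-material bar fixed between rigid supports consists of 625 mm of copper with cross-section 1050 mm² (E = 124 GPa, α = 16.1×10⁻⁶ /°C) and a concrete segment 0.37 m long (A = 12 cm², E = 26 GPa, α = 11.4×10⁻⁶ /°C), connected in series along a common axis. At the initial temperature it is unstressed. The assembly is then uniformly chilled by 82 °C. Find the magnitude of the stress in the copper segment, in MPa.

σ ≈ 66.9 MPa (tensile)

If the supports were absent, the total length change would be Σ αᵢΔT Lᵢ = 16.1×10⁻⁶×82×625 + 11.4×10⁻⁶×82×370 = 1.171 mm.
Since the ends are fixed, an axial force P builds up, equal in every segment, with P · Σ Lᵢ/(AᵢEᵢ) = δ_free.
Σ Lᵢ/(AᵢEᵢ) = 625/(1050×124×10³) + 370/(1200×26×10³) = 1.666×10⁻⁵ mm/N.
P = 1.171 / 1.666×10⁻⁵ = 70290 N = 70.29 kN, tensile.
σ_{copper} = P / A = 70290 / 1050 = 66.94 MPa.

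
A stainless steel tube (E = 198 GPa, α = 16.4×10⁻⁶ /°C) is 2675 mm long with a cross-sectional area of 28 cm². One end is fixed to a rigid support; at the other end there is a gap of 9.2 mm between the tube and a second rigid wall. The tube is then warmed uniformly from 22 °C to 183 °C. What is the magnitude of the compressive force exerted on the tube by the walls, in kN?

Free thermal elongation = αΔT L = 16.4×10⁻⁶ × 161 × 2675 = 7.063 mm.
Since δ_free = 7.06 mm is less than the 9.2 mm gap, the tube never touches the wall. No axial force develops.

P ≈ 0 kN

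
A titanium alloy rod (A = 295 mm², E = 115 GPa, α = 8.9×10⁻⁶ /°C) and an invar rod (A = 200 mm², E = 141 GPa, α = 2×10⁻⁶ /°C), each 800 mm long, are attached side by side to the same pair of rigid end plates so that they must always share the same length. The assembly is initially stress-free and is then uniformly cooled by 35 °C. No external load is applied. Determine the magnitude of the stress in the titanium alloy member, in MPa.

Equilibrium of a rigid end plate with no external load gives equal and opposite internal forces ±P in the two members. Since α_{titanium alloy} > α_{invar}, cooling drives the titanium alloy into tension and the invar into compression.
Equating the net (thermal + elastic) strains gives |α₁ − α₂|·ΔT = P·[1/(A₁E₁) + 1/(A₂E₂)].
|α₁ − α₂|·ΔT = 6.9×10⁻⁶ × 35 = 0.0002415.
1/(A₁E₁) + 1/(A₂E₂) = 1/(295×115×10³) + 1/(200×141×10³) = 6.494×10⁻⁸ N⁻¹.
So P = 0.0002415 / 6.494×10⁻⁸ = 3.719 kN.
σ_{titanium alloy} = P/A₁ = 3719/295 = 12.61 MPa, tensile.

σ ≈ 12.6 MPa (tensile)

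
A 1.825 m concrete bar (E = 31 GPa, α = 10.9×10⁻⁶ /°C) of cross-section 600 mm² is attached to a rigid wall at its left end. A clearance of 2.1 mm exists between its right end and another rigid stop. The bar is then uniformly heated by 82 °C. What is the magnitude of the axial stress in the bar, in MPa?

σ ≈ 0 MPa

Unrestrained expansion: δ_free = αΔT L = 10.9×10⁻⁶ × 82 × 1825 = 1.631 mm.
This is smaller than the 2.1 mm clearance, so the bar expands freely without reaching the stop — the stress is zero.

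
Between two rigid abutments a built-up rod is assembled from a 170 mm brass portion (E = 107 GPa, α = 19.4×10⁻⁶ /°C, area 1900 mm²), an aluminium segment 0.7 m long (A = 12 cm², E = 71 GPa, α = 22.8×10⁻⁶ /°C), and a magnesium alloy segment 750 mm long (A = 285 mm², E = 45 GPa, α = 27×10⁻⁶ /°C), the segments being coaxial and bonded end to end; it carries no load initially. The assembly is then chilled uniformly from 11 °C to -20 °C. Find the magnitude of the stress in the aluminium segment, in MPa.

σ ≈ 15.1 MPa (tensile)

If the supports were absent, the total length change would be Σ αᵢΔT Lᵢ = 19.4×10⁻⁶×31×170 + 22.8×10⁻⁶×31×700 + 27×10⁻⁶×31×750 = 1.225 mm.
The rigid supports impose zero overall length change; the single axial force P common to all segments must satisfy P Σ Lᵢ/(AᵢEᵢ) = δ_free.
The series flexibility is Σ Lᵢ/(AᵢEᵢ) = 170/(1900×107×10³) + 700/(1200×71×10³) + 750/(285×45×10³) = 6.753×10⁻⁵ mm/N.
P = 1.225 / 6.753×10⁻⁵ = 18140 N = 18.14 kN, tensile.
σ_{aluminium} = P / A = 18140 / 1200 = 15.11 MPa.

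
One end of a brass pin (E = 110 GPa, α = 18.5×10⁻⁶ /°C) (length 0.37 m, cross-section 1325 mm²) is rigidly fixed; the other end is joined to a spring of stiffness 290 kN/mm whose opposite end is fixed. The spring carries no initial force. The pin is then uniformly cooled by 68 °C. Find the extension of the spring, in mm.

Free thermal contraction: δ_free = αΔT L = 18.5×10⁻⁶ × 68 × 370 = 0.4655 mm.
Let P be the tensile force in the spring. The pin extends elastically by PL/(AE) and the spring stretches by P/k; together these equal δ_free.
So P = δ_free / [L/(AE) + 1/k] = 0.4655 / [ 370/(1325×110×10³) + 1/(290×10³) ].
P = 0.4655 / 5.987×10⁻⁶ = 77750 N.
Spring extension = P/k = 77750/(290×10³) = 0.2681 mm.

δ ≈ 0.268 mm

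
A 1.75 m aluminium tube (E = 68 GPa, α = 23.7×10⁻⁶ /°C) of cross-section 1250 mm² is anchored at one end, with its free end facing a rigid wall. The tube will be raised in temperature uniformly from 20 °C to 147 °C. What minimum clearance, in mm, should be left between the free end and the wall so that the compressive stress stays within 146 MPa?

With no wall the tube would lengthen by αΔT L = 23.7×10⁻⁶ × 127 × 1750 = 5.267 mm.
At the allowable stress the elastic shortening the wall may impose is σL/E = 146 × 1750 / (68×10³) = 3.757 mm.
The gap must absorb the remainder: g_min = 5.267 − 3.757 = 1.51 mm.

g ≈ 1.51 mm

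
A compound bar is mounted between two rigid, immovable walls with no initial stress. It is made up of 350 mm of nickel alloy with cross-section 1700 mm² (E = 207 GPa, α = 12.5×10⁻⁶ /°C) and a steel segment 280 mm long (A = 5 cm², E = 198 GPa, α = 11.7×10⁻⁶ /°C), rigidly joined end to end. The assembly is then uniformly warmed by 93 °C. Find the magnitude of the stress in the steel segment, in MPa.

Free thermal expansion of the whole bar: Σ αᵢΔT Lᵢ = 12.5×10⁻⁶×93×350 + 11.7×10⁻⁶×93×280 = 0.7115 mm.
The rigid supports impose zero overall length change; the single axial force P common to all segments must satisfy P Σ Lᵢ/(AᵢEᵢ) = δ_free.
The series flexibility is Σ Lᵢ/(AᵢEᵢ) = 350/(1700×207×10³) + 280/(500×198×10³) = 3.823×10⁻⁶ mm/N.
So P = 0.7115 / 3.823×10⁻⁶ = 186.1 kN, compressive.
σ_{steel} = P / A = 186100 / 500 = 372.3 MPa.

σ ≈ 372 MPa (compressive)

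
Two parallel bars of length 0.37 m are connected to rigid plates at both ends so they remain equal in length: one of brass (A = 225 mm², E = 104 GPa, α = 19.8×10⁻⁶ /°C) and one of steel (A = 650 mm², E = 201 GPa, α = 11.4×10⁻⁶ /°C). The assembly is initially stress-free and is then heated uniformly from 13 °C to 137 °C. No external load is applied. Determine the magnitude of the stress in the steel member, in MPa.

The brass has the larger α, so on heating it would change length more than the steel if both were free. The rigid plates force a common final length, so the brass is put into compression and the steel into tension, with equal and opposite forces P (no external load).
Compatibility of the two members (thermal + elastic change equal): (α₁ − α₂)ΔT = P·[1/(A₁E₁) + 1/(A₂E₂)].
|α₁ − α₂|·ΔT = 8.4×10⁻⁶ × 124 = 0.001042.
1/(A₁E₁) + 1/(A₂E₂) = 1/(225×104×10³) + 1/(650×201×10³) = 5.039×10⁻⁸ N⁻¹.
So P = 0.001042 / 5.039×10⁻⁸ = 20.67 kN.
σ_{steel} = P/A₂ = 20670/650 = 31.8 MPa, tensile.

σ ≈ 31.8 MPa (tensile)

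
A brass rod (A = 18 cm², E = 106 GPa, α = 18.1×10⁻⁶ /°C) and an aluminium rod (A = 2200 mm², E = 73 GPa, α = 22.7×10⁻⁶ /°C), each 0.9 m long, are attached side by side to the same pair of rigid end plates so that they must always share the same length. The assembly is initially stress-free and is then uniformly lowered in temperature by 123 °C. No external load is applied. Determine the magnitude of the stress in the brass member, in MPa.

Both members must finish at the same length. With the larger α, the aluminium tends to over-contract; the plates restrain it, putting the aluminium in tension and the brass in compression. With no external load the two internal forces are equal and opposite, magnitude P.
Equating the net (thermal + elastic) strains gives |α₁ − α₂|·ΔT = P·[1/(A₁E₁) + 1/(A₂E₂)].
|α₁ − α₂|·ΔT = 4.6×10⁻⁶ × 123 = 0.0005658.
1/(A₁E₁) + 1/(A₂E₂) = 1/(1800×106×10³) + 1/(2200×73×10³) = 1.147×10⁻⁸ N⁻¹.
So P = 0.0005658 / 1.147×10⁻⁸ = 49.34 kN.
σ_{brass} = P/A₁ = 49340/1800 = 27.41 MPa, compressive.

σ ≈ 27.4 MPa (compressive)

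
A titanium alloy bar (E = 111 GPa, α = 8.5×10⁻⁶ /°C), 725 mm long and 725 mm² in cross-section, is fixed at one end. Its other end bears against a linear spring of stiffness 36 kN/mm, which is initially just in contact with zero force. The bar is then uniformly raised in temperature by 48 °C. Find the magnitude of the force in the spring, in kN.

P ≈ 8.04 kN

Free thermal expansion: δ_free = αΔT L = 8.5×10⁻⁶ × 48 × 725 = 0.2958 mm.
Let P be the compressive force at the spring. The bar shortens elastically by PL/(AE) and the spring compresses by P/k; together these equal δ_free.
So P = δ_free / [L/(AE) + 1/k] = 0.2958 / [ 725/(725×111×10³) + 1/(36×10³) ].
P = 0.2958 / 3.679×10⁻⁵ = 8041 N.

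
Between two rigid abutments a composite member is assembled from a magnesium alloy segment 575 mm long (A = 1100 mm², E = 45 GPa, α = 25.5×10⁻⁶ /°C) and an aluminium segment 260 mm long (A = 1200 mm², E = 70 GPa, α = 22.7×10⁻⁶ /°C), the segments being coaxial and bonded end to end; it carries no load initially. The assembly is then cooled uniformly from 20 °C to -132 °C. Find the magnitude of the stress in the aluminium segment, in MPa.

With the walls removed the bar would change length by δ_free = Σ αᵢΔT Lᵢ = 25.5×10⁻⁶×152×575 + 22.7×10⁻⁶×152×260 = 3.126 mm.
Since the ends are fixed, an axial force P builds up, equal in every segment, with P · Σ Lᵢ/(AᵢEᵢ) = δ_free.
The series flexibility is Σ Lᵢ/(AᵢEᵢ) = 575/(1100×45×10³) + 260/(1200×70×10³) = 1.471×10⁻⁵ mm/N.
P = 3.126 / 1.471×10⁻⁵ = 212500 N = 212.5 kN, tensile.
σ_{aluminium} = P / A = 212500 / 1200 = 177.1 MPa.

σ ≈ 177 MPa (tensile)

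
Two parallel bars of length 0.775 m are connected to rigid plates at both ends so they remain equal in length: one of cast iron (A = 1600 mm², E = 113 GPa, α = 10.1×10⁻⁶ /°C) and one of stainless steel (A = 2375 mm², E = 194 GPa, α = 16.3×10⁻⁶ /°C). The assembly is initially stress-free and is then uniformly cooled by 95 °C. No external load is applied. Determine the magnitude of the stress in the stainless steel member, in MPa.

Equilibrium of a rigid end plate with no external load gives equal and opposite internal forces ±P in the two members. Since α_{stainless steel} > α_{cast iron}, cooling drives the stainless steel into tension and the cast iron into compression.
Equating the net (thermal + elastic) strains gives |α₁ − α₂|·ΔT = P·[1/(A₁E₁) + 1/(A₂E₂)].
|α₁ − α₂|·ΔT = 6.2×10⁻⁶ × 95 = 0.000589.
1/(A₁E₁) + 1/(A₂E₂) = 1/(1600×113×10³) + 1/(2375×194×10³) = 7.701×10⁻⁹ N⁻¹.
P = 0.000589 / 7.701×10⁻⁹ = 76480 N = 76.48 kN.
σ_{stainless steel} = P/A₂ = 76480/2375 = 32.2 MPa, tensile.

σ ≈ 32.2 MPa (tensile)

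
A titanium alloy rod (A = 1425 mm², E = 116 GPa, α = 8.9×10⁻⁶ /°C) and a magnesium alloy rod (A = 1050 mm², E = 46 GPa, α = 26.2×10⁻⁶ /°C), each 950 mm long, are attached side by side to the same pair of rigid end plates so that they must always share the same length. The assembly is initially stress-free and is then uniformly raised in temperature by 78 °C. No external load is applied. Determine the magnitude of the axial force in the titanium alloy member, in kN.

P ≈ 50.4 kN (tensile in the titanium alloy)

Equilibrium of a rigid end plate with no external load gives equal and opposite internal forces ±P in the two members. Since α_{magnesium alloy} > α_{titanium alloy}, heating drives the magnesium alloy into compression and the titanium alloy into tension.
Setting the final lengths equal and cancelling L: (α₁ − α₂)ΔT = P/(A₁E₁) + P/(A₂E₂).
|α₁ − α₂|·ΔT = 17.3×10⁻⁶ × 78 = 0.001349.
1/(A₁E₁) + 1/(A₂E₂) = 1/(1425×116×10³) + 1/(1050×46×10³) = 2.675×10⁻⁸ N⁻¹.
P = 0.001349 / 2.675×10⁻⁸ = 50440 N = 50.44 kN.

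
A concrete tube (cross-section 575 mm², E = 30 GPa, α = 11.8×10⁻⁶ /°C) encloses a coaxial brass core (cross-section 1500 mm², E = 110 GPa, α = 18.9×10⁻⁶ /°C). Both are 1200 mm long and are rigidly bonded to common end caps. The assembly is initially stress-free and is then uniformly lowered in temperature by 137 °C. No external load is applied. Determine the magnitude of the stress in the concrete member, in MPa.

σ ≈ 26.4 MPa (compressive)

Equilibrium of a rigid end plate with no external load gives equal and opposite internal forces ±P in the two members. Since α_{brass} > α_{concrete}, cooling drives the brass into tension and the concrete into compression.
Compatibility of the two members (thermal + elastic change equal): (α₁ − α₂)ΔT = P·[1/(A₁E₁) + 1/(A₂E₂)].
|α₁ − α₂|·ΔT = 7.1×10⁻⁶ × 137 = 0.0009727.
1/(A₁E₁) + 1/(A₂E₂) = 1/(575×30×10³) + 1/(1500×110×10³) = 6.403×10⁻⁸ N⁻¹.
So P = 0.0009727 / 6.403×10⁻⁸ = 15.19 kN.
σ_{concrete} = P/A₁ = 15190/575 = 26.42 MPa, compressive.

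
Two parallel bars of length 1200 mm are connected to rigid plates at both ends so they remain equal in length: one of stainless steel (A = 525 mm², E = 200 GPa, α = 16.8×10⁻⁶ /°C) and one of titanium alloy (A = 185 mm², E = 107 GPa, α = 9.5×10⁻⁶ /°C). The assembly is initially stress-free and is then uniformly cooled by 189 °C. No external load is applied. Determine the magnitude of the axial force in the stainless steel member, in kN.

P ≈ 23 kN (tensile in the stainless steel)

The stainless steel has the larger α, so on cooling it would change length more than the titanium alloy if both were free. The rigid plates force a common final length, so the stainless steel is put into tension and the titanium alloy into compression, with equal and opposite forces P (no external load).
Setting the final lengths equal and cancelling L: (α₁ − α₂)ΔT = P/(A₁E₁) + P/(A₂E₂).
|α₁ − α₂|·ΔT = 7.3×10⁻⁶ × 189 = 0.00138.
1/(A₁E₁) + 1/(A₂E₂) = 1/(525×200×10³) + 1/(185×107×10³) = 6.004×10⁻⁸ N⁻¹.
P = 0.00138 / 6.004×10⁻⁸ = 22980 N = 22.98 kN.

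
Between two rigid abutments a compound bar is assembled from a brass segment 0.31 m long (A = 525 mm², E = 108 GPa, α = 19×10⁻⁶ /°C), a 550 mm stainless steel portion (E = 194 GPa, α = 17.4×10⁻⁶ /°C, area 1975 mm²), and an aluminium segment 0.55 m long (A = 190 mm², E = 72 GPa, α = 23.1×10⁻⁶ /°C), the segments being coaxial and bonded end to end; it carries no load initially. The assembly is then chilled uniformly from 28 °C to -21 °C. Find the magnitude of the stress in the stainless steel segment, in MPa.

If the supports were absent, the total length change would be Σ αᵢΔT Lᵢ = 19×10⁻⁶×49×310 + 17.4×10⁻⁶×49×550 + 23.1×10⁻⁶×49×550 = 1.38 mm.
The walls prevent any net length change, so an axial force P (same in every segment) develops. Compatibility: P · Σ Lᵢ/(AᵢEᵢ) = δ_free.
Σ Lᵢ/(AᵢEᵢ) = 310/(525×108×10³) + 550/(1975×194×10³) + 550/(190×72×10³) = 4.711×10⁻⁵ mm/N.
P = 1.38 / 4.711×10⁻⁵ = 29300 N = 29.3 kN, tensile.
σ_{stainless steel} = P / A = 29300 / 1975 = 14.83 MPa.

σ ≈ 14.8 MPa (tensile)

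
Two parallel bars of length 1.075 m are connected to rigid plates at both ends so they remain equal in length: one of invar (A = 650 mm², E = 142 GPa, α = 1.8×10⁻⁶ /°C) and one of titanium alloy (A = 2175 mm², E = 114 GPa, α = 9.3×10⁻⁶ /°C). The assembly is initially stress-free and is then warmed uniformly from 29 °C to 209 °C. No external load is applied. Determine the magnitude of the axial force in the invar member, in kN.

Both members must finish at the same length. With the larger α, the titanium alloy tends to over-expand; the plates restrain it, putting the titanium alloy in compression and the invar in tension. With no external load the two internal forces are equal and opposite, magnitude P.
Equating the net (thermal + elastic) strains gives |α₁ − α₂|·ΔT = P·[1/(A₁E₁) + 1/(A₂E₂)].
|α₁ − α₂|·ΔT = 7.5×10⁻⁶ × 180 = 0.00135.
1/(A₁E₁) + 1/(A₂E₂) = 1/(650×142×10³) + 1/(2175×114×10³) = 1.487×10⁻⁸ N⁻¹.
P = 0.00135 / 1.487×10⁻⁸ = 90800 N = 90.8 kN.

P ≈ 90.8 kN (tensile in the invar)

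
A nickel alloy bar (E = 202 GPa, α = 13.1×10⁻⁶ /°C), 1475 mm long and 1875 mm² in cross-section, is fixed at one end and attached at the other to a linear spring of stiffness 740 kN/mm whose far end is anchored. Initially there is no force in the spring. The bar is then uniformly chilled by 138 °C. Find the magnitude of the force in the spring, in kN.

Free thermal contraction: δ_free = αΔT L = 13.1×10⁻⁶ × 138 × 1475 = 2.667 mm.
Let P be the tensile force in the spring. The bar extends elastically by PL/(AE) and the spring stretches by P/k; together these equal δ_free.
So P = δ_free / [L/(AE) + 1/k] = 2.667 / [ 1475/(1875×202×10³) + 1/(740×10³) ].
P = 2.667 / 5.246×10⁻⁶ = 508300 N.

P ≈ 508 kN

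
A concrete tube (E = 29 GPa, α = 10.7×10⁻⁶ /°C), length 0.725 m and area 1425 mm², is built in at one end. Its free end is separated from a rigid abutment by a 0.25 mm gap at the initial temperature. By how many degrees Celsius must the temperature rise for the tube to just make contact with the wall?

The gap closes when αΔT L = 0.25 mm, since the tube is still unstressed at that instant.
So ΔT = g/(αL) = 0.25/(10.7×10⁻⁶ × 725) = 32.23 °C.

ΔT ≈ 32.2 °C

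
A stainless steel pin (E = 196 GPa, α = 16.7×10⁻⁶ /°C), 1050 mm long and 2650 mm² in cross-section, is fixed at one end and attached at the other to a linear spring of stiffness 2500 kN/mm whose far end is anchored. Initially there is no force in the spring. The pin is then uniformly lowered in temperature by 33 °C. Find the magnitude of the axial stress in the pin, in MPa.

If the spring were absent the pin would shorten by αΔT L = 16.7×10⁻⁶ × 33 × 1050 = 0.5787 mm.
With a force P in the spring, the elastic change of the pin is PL/(AE) and that of the spring is P/k; compatibility requires their sum to equal δ_free.
So P = δ_free / [L/(AE) + 1/k] = 0.5787 / [ 1050/(2650×196×10³) + 1/(2500×10³) ].
P = 0.5787 / 2.422×10⁻⁶ = 239000 N.
σ = P/A = 239000/2650 = 90.17 MPa.

σ ≈ 90.2 MPa (tensile)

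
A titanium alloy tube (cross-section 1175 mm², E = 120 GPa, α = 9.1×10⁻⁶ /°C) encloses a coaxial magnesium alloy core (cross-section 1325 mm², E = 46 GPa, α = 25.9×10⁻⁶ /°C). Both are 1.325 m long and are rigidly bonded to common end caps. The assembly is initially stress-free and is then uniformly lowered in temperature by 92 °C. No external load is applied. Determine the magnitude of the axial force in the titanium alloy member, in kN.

P ≈ 65.8 kN (compressive in the titanium alloy)

Both members must finish at the same length. With the larger α, the magnesium alloy tends to over-contract; the plates restrain it, putting the magnesium alloy in tension and the titanium alloy in compression. With no external load the two internal forces are equal and opposite, magnitude P.
Equating the net (thermal + elastic) strains gives |α₁ − α₂|·ΔT = P·[1/(A₁E₁) + 1/(A₂E₂)].
|α₁ − α₂|·ΔT = 16.8×10⁻⁶ × 92 = 0.001546.
1/(A₁E₁) + 1/(A₂E₂) = 1/(1175×120×10³) + 1/(1325×46×10³) = 2.35×10⁻⁸ N⁻¹.
P = 0.001546 / 2.35×10⁻⁸ = 65770 N = 65.77 kN.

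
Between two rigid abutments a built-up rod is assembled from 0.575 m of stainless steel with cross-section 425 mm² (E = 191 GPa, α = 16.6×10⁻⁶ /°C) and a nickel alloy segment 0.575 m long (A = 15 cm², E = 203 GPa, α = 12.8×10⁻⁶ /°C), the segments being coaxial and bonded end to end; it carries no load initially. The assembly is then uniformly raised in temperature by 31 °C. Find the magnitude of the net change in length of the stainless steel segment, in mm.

|ΔL| ≈ 0.118 mm

If the supports were absent, the total length change would be Σ αᵢΔT Lᵢ = 16.6×10⁻⁶×31×575 + 12.8×10⁻⁶×31×575 = 0.5241 mm.
Since the ends are fixed, an axial force P builds up, equal in every segment, with P · Σ Lᵢ/(AᵢEᵢ) = δ_free.
Σ Lᵢ/(AᵢEᵢ) = 575/(425×191×10³) + 575/(1500×203×10³) = 8.972×10⁻⁶ mm/N.
Hence P = δ_free / Σ(L/AE) = 0.5241/8.972×10⁻⁶ = 58.41 kN (compressive).
For the stainless steel segment, free thermal change = 16.6×10⁻⁶×31×575 = 0.2959 mm and elastic change from P = 58410×575/(425×191×10³) = 0.4138 mm; these oppose, so the net change is 0.118 mm (segment shortens).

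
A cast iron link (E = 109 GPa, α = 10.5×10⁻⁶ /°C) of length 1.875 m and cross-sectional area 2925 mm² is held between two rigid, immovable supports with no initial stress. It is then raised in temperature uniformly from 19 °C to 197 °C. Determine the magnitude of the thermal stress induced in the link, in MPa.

σ ≈ 204 MPa (compressive)

With length fixed, the mechanical strain must cancel the thermal strain αΔT = 10.5×10⁻⁶ × 178 = 1869×10⁻⁶.
σ = EαΔT = 109×10³ × 10.5×10⁻⁶ × 178 = 203.7 MPa (compressive; the link is trying to expand).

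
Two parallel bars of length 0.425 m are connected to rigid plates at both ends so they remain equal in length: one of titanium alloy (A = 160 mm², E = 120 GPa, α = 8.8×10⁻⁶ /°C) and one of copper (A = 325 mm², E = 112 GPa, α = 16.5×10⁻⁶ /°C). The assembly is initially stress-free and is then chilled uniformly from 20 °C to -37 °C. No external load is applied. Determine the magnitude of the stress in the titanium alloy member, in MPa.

Both members must finish at the same length. With the larger α, the copper tends to over-contract; the plates restrain it, putting the copper in tension and the titanium alloy in compression. With no external load the two internal forces are equal and opposite, magnitude P.
Setting the final lengths equal and cancelling L: (α₁ − α₂)ΔT = P/(A₁E₁) + P/(A₂E₂).
|α₁ − α₂|·ΔT = 7.7×10⁻⁶ × 57 = 0.0004389.
1/(A₁E₁) + 1/(A₂E₂) = 1/(160×120×10³) + 1/(325×112×10³) = 7.956×10⁻⁸ N⁻¹.
So P = 0.0004389 / 7.956×10⁻⁸ = 5.517 kN.
σ_{titanium alloy} = P/A₁ = 5517/160 = 34.48 MPa, compressive.

σ ≈ 34.5 MPa (compressive)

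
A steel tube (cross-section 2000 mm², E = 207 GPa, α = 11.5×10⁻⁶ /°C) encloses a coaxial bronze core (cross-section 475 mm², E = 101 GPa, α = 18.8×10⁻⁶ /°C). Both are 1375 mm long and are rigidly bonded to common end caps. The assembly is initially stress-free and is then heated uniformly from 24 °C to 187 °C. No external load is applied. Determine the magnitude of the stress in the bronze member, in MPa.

The bronze has the larger α, so on heating it would change length more than the steel if both were free. The rigid plates force a common final length, so the bronze is put into compression and the steel into tension, with equal and opposite forces P (no external load).
Setting the final lengths equal and cancelling L: (α₁ − α₂)ΔT = P/(A₁E₁) + P/(A₂E₂).
|α₁ − α₂|·ΔT = 7.3×10⁻⁶ × 163 = 0.00119.
1/(A₁E₁) + 1/(A₂E₂) = 1/(2000×207×10³) + 1/(475×101×10³) = 2.326×10⁻⁸ N⁻¹.
So P = 0.00119 / 2.326×10⁻⁸ = 51.16 kN.
σ_{bronze} = P/A₂ = 51160/475 = 107.7 MPa, compressive.

σ ≈ 108 MPa (compressive)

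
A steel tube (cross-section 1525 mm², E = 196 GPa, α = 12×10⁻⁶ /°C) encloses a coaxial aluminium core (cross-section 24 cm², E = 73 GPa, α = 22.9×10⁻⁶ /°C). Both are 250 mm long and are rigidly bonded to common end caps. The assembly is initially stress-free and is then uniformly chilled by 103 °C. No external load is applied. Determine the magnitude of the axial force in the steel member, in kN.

P ≈ 124 kN (compressive in the steel)

Equilibrium of a rigid end plate with no external load gives equal and opposite internal forces ±P in the two members. Since α_{aluminium} > α_{steel}, cooling drives the aluminium into tension and the steel into compression.
Setting the final lengths equal and cancelling L: (α₁ − α₂)ΔT = P/(A₁E₁) + P/(A₂E₂).
|α₁ − α₂|·ΔT = 10.9×10⁻⁶ × 103 = 0.001123.
1/(A₁E₁) + 1/(A₂E₂) = 1/(1525×196×10³) + 1/(2400×73×10³) = 9.053×10⁻⁹ N⁻¹.
So P = 0.001123 / 9.053×10⁻⁹ = 124 kN.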